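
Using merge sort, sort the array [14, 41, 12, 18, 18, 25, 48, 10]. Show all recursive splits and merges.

Merge sort trace:

Split: [14, 41, 12, 18, 18, 25, 48, 10] -> [14, 41, 12, 18] and [18, 25, 48, 10]
  Split: [14, 41, 12, 18] -> [14, 41] and [12, 18]
    Split: [14, 41] -> [14] and [41]
    Merge: [14] + [41] -> [14, 41]
    Split: [12, 18] -> [12] and [18]
    Merge: [12] + [18] -> [12, 18]
  Merge: [14, 41] + [12, 18] -> [12, 14, 18, 41]
  Split: [18, 25, 48, 10] -> [18, 25] and [48, 10]
    Split: [18, 25] -> [18] and [25]
    Merge: [18] + [25] -> [18, 25]
    Split: [48, 10] -> [48] and [10]
    Merge: [48] + [10] -> [10, 48]
  Merge: [18, 25] + [10, 48] -> [10, 18, 25, 48]
Merge: [12, 14, 18, 41] + [10, 18, 25, 48] -> [10, 12, 14, 18, 18, 25, 41, 48]

Final sorted array: [10, 12, 14, 18, 18, 25, 41, 48]

The merge sort proceeds by recursively splitting the array and merging sorted halves.
After all merges, the sorted array is [10, 12, 14, 18, 18, 25, 41, 48].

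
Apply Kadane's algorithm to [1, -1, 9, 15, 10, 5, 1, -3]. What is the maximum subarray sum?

Using Kadane's algorithm on [1, -1, 9, 15, 10, 5, 1, -3]:

Scanning through the array:
Position 1 (value -1): max_ending_here = 0, max_so_far = 1
Position 2 (value 9): max_ending_here = 9, max_so_far = 9
Position 3 (value 15): max_ending_here = 24, max_so_far = 24
Position 4 (value 10): max_ending_here = 34, max_so_far = 34
Position 5 (value 5): max_ending_here = 39, max_so_far = 39
Position 6 (value 1): max_ending_here = 40, max_so_far = 40
Position 7 (value -3): max_ending_here = 37, max_so_far = 40

Maximum subarray: [1, -1, 9, 15, 10, 5, 1]
Maximum sum: 40

The maximum subarray is [1, -1, 9, 15, 10, 5, 1] with sum 40. This subarray runs from index 0 to index 6.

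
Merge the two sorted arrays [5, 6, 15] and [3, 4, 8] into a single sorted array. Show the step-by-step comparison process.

Merging process:

Compare 5 vs 3: take 3 from right. Merged: [3]
Compare 5 vs 4: take 4 from right. Merged: [3, 4]
Compare 5 vs 8: take 5 from left. Merged: [3, 4, 5]
Compare 6 vs 8: take 6 from left. Merged: [3, 4, 5, 6]
Compare 15 vs 8: take 8 from right. Merged: [3, 4, 5, 6, 8]
Append remaining from left: [15]. Merged: [3, 4, 5, 6, 8, 15]

Final merged array: [3, 4, 5, 6, 8, 15]
Total comparisons: 5

The merged array is [3, 4, 5, 6, 8, 15], requiring 5 comparisons. The merge step runs in O(n) time where n is the total number of elements.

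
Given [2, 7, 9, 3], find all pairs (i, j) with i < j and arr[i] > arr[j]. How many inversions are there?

Finding inversions in [2, 7, 9, 3]:

(1, 3): arr[1]=7 > arr[3]=3
(2, 3): arr[2]=9 > arr[3]=3

Total inversions: 2

The array has 2 inversion(s): (1,3), (2,3). Each pair (i,j) satisfies i < j and arr[i] > arr[j].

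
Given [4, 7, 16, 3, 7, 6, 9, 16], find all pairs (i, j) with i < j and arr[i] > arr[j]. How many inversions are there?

Finding inversions in [4, 7, 16, 3, 7, 6, 9, 16]:

(0, 3): arr[0]=4 > arr[3]=3
(1, 3): arr[1]=7 > arr[3]=3
(1, 5): arr[1]=7 > arr[5]=6
(2, 3): arr[2]=16 > arr[3]=3
(2, 4): arr[2]=16 > arr[4]=7
(2, 5): arr[2]=16 > arr[5]=6
(2, 6): arr[2]=16 > arr[6]=9
(4, 5): arr[4]=7 > arr[5]=6

Total inversions: 8

The array has 8 inversion(s): (0,3), (1,3), (1,5), (2,3), (2,4), (2,5), (2,6), (4,5). Each pair (i,j) satisfies i < j and arr[i] > arr[j].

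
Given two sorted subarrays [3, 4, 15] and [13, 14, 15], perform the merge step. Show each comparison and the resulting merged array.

Merging process:

Compare 3 vs 13: take 3 from left. Merged: [3]
Compare 4 vs 13: take 4 from left. Merged: [3, 4]
Compare 15 vs 13: take 13 from right. Merged: [3, 4, 13]
Compare 15 vs 14: take 14 from right. Merged: [3, 4, 13, 14]
Compare 15 vs 15: take 15 from left. Merged: [3, 4, 13, 14, 15]
Append remaining from right: [15]. Merged: [3, 4, 13, 14, 15, 15]

Final merged array: [3, 4, 13, 14, 15, 15]
Total comparisons: 5

The merged array is [3, 4, 13, 14, 15, 15], requiring 5 comparisons. The merge step runs in O(n) time where n is the total number of elements.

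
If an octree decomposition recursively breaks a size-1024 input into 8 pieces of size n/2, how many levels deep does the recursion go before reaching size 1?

For divide and conquer with division factor 2:

Problem sizes at each level:
Level 0: 1024
Level 1: 512
Level 2: 256
Level 3: 128
Level 4: 64
Level 5: 32
Level 6: 16
Level 7: 8
Level 8: 4
Level 9: 2
Level 10: 1

The root is level 0 and the size-1 base case is level 10 (the tree spans levels 0 through 10, i.e. 11 levels counting the root), so the depth is the number of divisions: log_2(1024) = 10

The recursion tree depth is log_2(1024) = 10. At each level, the problem size is divided by 2, so it takes 10 divisions to reduce to a base case of size 1. The algorithm makes 8 recursive calls at each level.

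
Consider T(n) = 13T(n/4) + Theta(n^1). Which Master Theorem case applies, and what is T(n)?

Master Theorem for T(n) = 13T(n/4) + O(n^1):

a = 13, b = 4, c = 1
log_b(a) = log_4(13) = 1.8502

Case 1: c = 1 < log_4(13) = 1.8502
T(n) = O(n^(log_4 13))

For T(n) = 13T(n/4) + O(n^1): log_4(13) = 1.8502. This is Case 1 of the Master Theorem (c < log_b(a), work dominated by leaves), giving O(n^(log_4 13)).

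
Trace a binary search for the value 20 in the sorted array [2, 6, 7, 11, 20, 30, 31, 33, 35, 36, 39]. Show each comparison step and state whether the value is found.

Binary search for 20 in [2, 6, 7, 11, 20, 30, 31, 33, 35, 36, 39]:

lo=0, hi=10, mid=5, arr[mid]=30 -> 30 > 20, search left half
lo=0, hi=4, mid=2, arr[mid]=7 -> 7 < 20, search right half
lo=3, hi=4, mid=3, arr[mid]=11 -> 11 < 20, search right half
lo=4, hi=4, mid=4, arr[mid]=20 -> Found target at index 4!

Binary search finds 20 at index 4 after 4 comparisons. The search repeatedly halves the search space by comparing with the middle element.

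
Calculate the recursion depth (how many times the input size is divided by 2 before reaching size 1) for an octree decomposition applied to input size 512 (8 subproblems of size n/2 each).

For divide and conquer with division factor 2:

Problem sizes at each level:
Level 0: 512
Level 1: 256
Level 2: 128
Level 3: 64
Level 4: 32
Level 5: 16
Level 6: 8
Level 7: 4
Level 8: 2
Level 9: 1

The root is level 0 and the size-1 base case is level 9 (the tree spans levels 0 through 9, i.e. 10 levels counting the root), so the depth is the number of divisions: log_2(512) = 9

The recursion tree depth is log_2(512) = 9. At each level, the problem size is divided by 2, so it takes 9 divisions to reduce to a base case of size 1. The algorithm makes 8 recursive calls at each level.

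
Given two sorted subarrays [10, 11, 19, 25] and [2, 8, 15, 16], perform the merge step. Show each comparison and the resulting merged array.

Merging process:

Compare 10 vs 2: take 2 from right. Merged: [2]
Compare 10 vs 8: take 8 from right. Merged: [2, 8]
Compare 10 vs 15: take 10 from left. Merged: [2, 8, 10]
Compare 11 vs 15: take 11 from left. Merged: [2, 8, 10, 11]
Compare 19 vs 15: take 15 from right. Merged: [2, 8, 10, 11, 15]
Compare 19 vs 16: take 16 from right. Merged: [2, 8, 10, 11, 15, 16]
Append remaining from left: [19, 25]. Merged: [2, 8, 10, 11, 15, 16, 19, 25]

Final merged array: [2, 8, 10, 11, 15, 16, 19, 25]
Total comparisons: 6

The merged array is [2, 8, 10, 11, 15, 16, 19, 25], requiring 6 comparisons. The merge step runs in O(n) time where n is the total number of elements.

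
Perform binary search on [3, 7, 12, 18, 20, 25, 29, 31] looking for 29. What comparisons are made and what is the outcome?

Binary search for 29 in [3, 7, 12, 18, 20, 25, 29, 31]:

lo=0, hi=7, mid=3, arr[mid]=18 -> 18 < 29, search right half
lo=4, hi=7, mid=5, arr[mid]=25 -> 25 < 29, search right half
lo=6, hi=7, mid=6, arr[mid]=29 -> Found target at index 6!

Binary search finds 29 at index 6 after 3 comparisons. The search repeatedly halves the search space by comparing with the middle element.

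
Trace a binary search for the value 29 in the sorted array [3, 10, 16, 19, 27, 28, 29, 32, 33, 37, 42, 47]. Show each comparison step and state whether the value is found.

Binary search for 29 in [3, 10, 16, 19, 27, 28, 29, 32, 33, 37, 42, 47]:

lo=0, hi=11, mid=5, arr[mid]=28 -> 28 < 29, search right half
lo=6, hi=11, mid=8, arr[mid]=33 -> 33 > 29, search left half
lo=6, hi=7, mid=6, arr[mid]=29 -> Found target at index 6!

Binary search finds 29 at index 6 after 3 comparisons. The search repeatedly halves the search space by comparing with the middle element.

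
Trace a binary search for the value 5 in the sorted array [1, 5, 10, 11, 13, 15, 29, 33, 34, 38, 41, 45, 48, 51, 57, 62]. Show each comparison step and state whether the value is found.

Binary search for 5 in [1, 5, 10, 11, 13, 15, 29, 33, 34, 38, 41, 45, 48, 51, 57, 62]:

lo=0, hi=15, mid=7, arr[mid]=33 -> 33 > 5, search left half
lo=0, hi=6, mid=3, arr[mid]=11 -> 11 > 5, search left half
lo=0, hi=2, mid=1, arr[mid]=5 -> Found target at index 1!

Binary search finds 5 at index 1 after 3 comparisons. The search repeatedly halves the search space by comparing with the middle element.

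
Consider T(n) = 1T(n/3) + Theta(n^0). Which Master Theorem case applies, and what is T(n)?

Master Theorem for T(n) = 1T(n/3) + O(n^0):

a = 1, b = 3, c = 0
log_b(a) = log_3(1) = 0.0000

Case 2: c = 0 = log_3(1) = 0.0000
T(n) = O(n^0 log n) = O(log n)

For T(n) = 1T(n/3) + O(n^0): log_3(1) = 0.0000. This is Case 2 of the Master Theorem (c = log_b(a), equal work at all levels), giving O(log n).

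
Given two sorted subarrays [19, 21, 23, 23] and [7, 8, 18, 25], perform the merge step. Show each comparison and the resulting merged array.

Merging process:

Compare 19 vs 7: take 7 from right. Merged: [7]
Compare 19 vs 8: take 8 from right. Merged: [7, 8]
Compare 19 vs 18: take 18 from right. Merged: [7, 8, 18]
Compare 19 vs 25: take 19 from left. Merged: [7, 8, 18, 19]
Compare 21 vs 25: take 21 from left. Merged: [7, 8, 18, 19, 21]
Compare 23 vs 25: take 23 from left. Merged: [7, 8, 18, 19, 21, 23]
Compare 23 vs 25: take 23 from left. Merged: [7, 8, 18, 19, 21, 23, 23]
Append remaining from right: [25]. Merged: [7, 8, 18, 19, 21, 23, 23, 25]

Final merged array: [7, 8, 18, 19, 21, 23, 23, 25]
Total comparisons: 7

The merged array is [7, 8, 18, 19, 21, 23, 23, 25], requiring 7 comparisons. The merge step runs in O(n) time where n is the total number of elements.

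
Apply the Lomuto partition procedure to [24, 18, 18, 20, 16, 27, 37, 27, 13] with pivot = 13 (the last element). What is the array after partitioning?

Lomuto partition with pivot = 13:

Initial array: [24, 18, 18, 20, 16, 27, 37, 27, 13]

arr[0]=24 > 13: no swap
arr[1]=18 > 13: no swap
arr[2]=18 > 13: no swap
arr[3]=20 > 13: no swap
arr[4]=16 > 13: no swap
arr[5]=27 > 13: no swap
arr[6]=37 > 13: no swap
arr[7]=27 > 13: no swap

Place pivot at position 0: [13, 18, 18, 20, 16, 27, 37, 27, 24]
Pivot position: 0

After partitioning with pivot 13, the array becomes [13, 18, 18, 20, 16, 27, 37, 27, 24]. The pivot is placed at index 0. All elements to the left of the pivot are <= 13, and all elements to the right are > 13.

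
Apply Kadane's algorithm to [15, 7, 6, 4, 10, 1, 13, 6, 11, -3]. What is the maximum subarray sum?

Using Kadane's algorithm on [15, 7, 6, 4, 10, 1, 13, 6, 11, -3]:

Scanning through the array:
Position 1 (value 7): max_ending_here = 22, max_so_far = 22
Position 2 (value 6): max_ending_here = 28, max_so_far = 28
Position 3 (value 4): max_ending_here = 32, max_so_far = 32
Position 4 (value 10): max_ending_here = 42, max_so_far = 42
Position 5 (value 1): max_ending_here = 43, max_so_far = 43
Position 6 (value 13): max_ending_here = 56, max_so_far = 56
Position 7 (value 6): max_ending_here = 62, max_so_far = 62
Position 8 (value 11): max_ending_here = 73, max_so_far = 73
Position 9 (value -3): max_ending_here = 70, max_so_far = 73

Maximum subarray: [15, 7, 6, 4, 10, 1, 13, 6, 11]
Maximum sum: 73

The maximum subarray is [15, 7, 6, 4, 10, 1, 13, 6, 11] with sum 73. This subarray runs from index 0 to index 8.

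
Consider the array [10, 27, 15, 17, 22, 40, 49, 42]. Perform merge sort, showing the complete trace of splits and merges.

Merge sort trace:

Split: [10, 27, 15, 17, 22, 40, 49, 42] -> [10, 27, 15, 17] and [22, 40, 49, 42]
  Split: [10, 27, 15, 17] -> [10, 27] and [15, 17]
    Split: [10, 27] -> [10] and [27]
    Merge: [10] + [27] -> [10, 27]
    Split: [15, 17] -> [15] and [17]
    Merge: [15] + [17] -> [15, 17]
  Merge: [10, 27] + [15, 17] -> [10, 15, 17, 27]
  Split: [22, 40, 49, 42] -> [22, 40] and [49, 42]
    Split: [22, 40] -> [22] and [40]
    Merge: [22] + [40] -> [22, 40]
    Split: [49, 42] -> [49] and [42]
    Merge: [49] + [42] -> [42, 49]
  Merge: [22, 40] + [42, 49] -> [22, 40, 42, 49]
Merge: [10, 15, 17, 27] + [22, 40, 42, 49] -> [10, 15, 17, 22, 27, 40, 42, 49]

Final sorted array: [10, 15, 17, 22, 27, 40, 42, 49]

The merge sort proceeds by recursively splitting the array and merging sorted halves.
After all merges, the sorted array is [10, 15, 17, 22, 27, 40, 42, 49].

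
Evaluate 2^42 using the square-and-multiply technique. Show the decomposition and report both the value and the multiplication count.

Computing 2^42 by squaring (build up from 2^1; each line after the first costs one multiplication):

2^1 = 2
2^2 = (2^1)^2 = 2^2 = 4
2^4 = (2^2)^2 = 4^2 = 16
2^5 = 2 * 2^4 = 2 * 16 = 32
2^10 = (2^5)^2 = 32^2 = 1024
2^20 = (2^10)^2 = 1024^2 = 1048576
2^21 = 2 * 2^20 = 2 * 1048576 = 2097152
2^42 = (2^21)^2 = 2097152^2 = 4398046511104

Result: 4398046511104
Multiplications needed: 7 (7 lines after 2^1)

2^42 = 4398046511104. Using exponentiation by squaring, this requires 7 multiplications. The key idea: if the exponent is even, square the half-power; if odd, multiply by the base once.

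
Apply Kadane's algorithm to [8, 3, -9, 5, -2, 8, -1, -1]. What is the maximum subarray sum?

Using Kadane's algorithm on [8, 3, -9, 5, -2, 8, -1, -1]:

Scanning through the array:
Position 1 (value 3): max_ending_here = 11, max_so_far = 11
Position 2 (value -9): max_ending_here = 2, max_so_far = 11
Position 3 (value 5): max_ending_here = 7, max_so_far = 11
Position 4 (value -2): max_ending_here = 5, max_so_far = 11
Position 5 (value 8): max_ending_here = 13, max_so_far = 13
Position 6 (value -1): max_ending_here = 12, max_so_far = 13
Position 7 (value -1): max_ending_here = 11, max_so_far = 13

Maximum subarray: [8, 3, -9, 5, -2, 8]
Maximum sum: 13

The maximum subarray is [8, 3, -9, 5, -2, 8] with sum 13. This subarray runs from index 0 to index 5.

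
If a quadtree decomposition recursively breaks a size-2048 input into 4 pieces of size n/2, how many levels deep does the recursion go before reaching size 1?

For divide and conquer with division factor 2:

Problem sizes at each level:
Level 0: 2048
Level 1: 1024
Level 2: 512
Level 3: 256
Level 4: 128
Level 5: 64
Level 6: 32
Level 7: 16
Level 8: 8
Level 9: 4
Level 10: 2
Level 11: 1

The root is level 0 and the size-1 base case is level 11 (the tree spans levels 0 through 11, i.e. 12 levels counting the root), so the depth is the number of divisions: log_2(2048) = 11

The recursion tree depth is log_2(2048) = 11. At each level, the problem size is divided by 2, so it takes 11 divisions to reduce to a base case of size 1. The algorithm makes 4 recursive calls at each level.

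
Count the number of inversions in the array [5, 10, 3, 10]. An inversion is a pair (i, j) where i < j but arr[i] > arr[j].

Finding inversions in [5, 10, 3, 10]:

(0, 2): arr[0]=5 > arr[2]=3
(1, 2): arr[1]=10 > arr[2]=3

Total inversions: 2

The array has 2 inversion(s): (0,2), (1,2). Each pair (i,j) satisfies i < j and arr[i] > arr[j].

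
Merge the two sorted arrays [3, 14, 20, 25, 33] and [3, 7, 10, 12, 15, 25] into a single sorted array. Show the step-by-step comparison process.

Merging process:

Compare 3 vs 3: take 3 from left. Merged: [3]
Compare 14 vs 3: take 3 from right. Merged: [3, 3]
Compare 14 vs 7: take 7 from right. Merged: [3, 3, 7]
Compare 14 vs 10: take 10 from right. Merged: [3, 3, 7, 10]
Compare 14 vs 12: take 12 from right. Merged: [3, 3, 7, 10, 12]
Compare 14 vs 15: take 14 from left. Merged: [3, 3, 7, 10, 12, 14]
Compare 20 vs 15: take 15 from right. Merged: [3, 3, 7, 10, 12, 14, 15]
Compare 20 vs 25: take 20 from left. Merged: [3, 3, 7, 10, 12, 14, 15, 20]
Compare 25 vs 25: take 25 from left. Merged: [3, 3, 7, 10, 12, 14, 15, 20, 25]
Compare 33 vs 25: take 25 from right. Merged: [3, 3, 7, 10, 12, 14, 15, 20, 25, 25]
Append remaining from left: [33]. Merged: [3, 3, 7, 10, 12, 14, 15, 20, 25, 25, 33]

Final merged array: [3, 3, 7, 10, 12, 14, 15, 20, 25, 25, 33]
Total comparisons: 10

The merged array is [3, 3, 7, 10, 12, 14, 15, 20, 25, 25, 33], requiring 10 comparisons. The merge step runs in O(n) time where n is the total number of elements.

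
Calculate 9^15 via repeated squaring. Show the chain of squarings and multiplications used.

Computing 9^15 by squaring (build up from 9^1; each line after the first costs one multiplication):

9^1 = 9
9^2 = (9^1)^2 = 9^2 = 81
9^3 = 9 * 9^2 = 9 * 81 = 729
9^6 = (9^3)^2 = 729^2 = 531441
9^7 = 9 * 9^6 = 9 * 531441 = 4782969
9^14 = (9^7)^2 = 4782969^2 = 22876792454961
9^15 = 9 * 9^14 = 9 * 22876792454961 = 205891132094649

Result: 205891132094649
Multiplications needed: 6 (6 lines after 9^1)

9^15 = 205891132094649. Using exponentiation by squaring, this requires 6 multiplications. The key idea: if the exponent is even, square the half-power; if odd, multiply by the base once.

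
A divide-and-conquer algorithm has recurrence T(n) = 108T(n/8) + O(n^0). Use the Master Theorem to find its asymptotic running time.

Master Theorem for T(n) = 108T(n/8) + O(n^0):

a = 108, b = 8, c = 0
log_b(a) = log_8(108) = 2.2516

Case 1: c = 0 < log_8(108) = 2.2516
T(n) = O(n^(log_8 108))

For T(n) = 108T(n/8) + O(n^0): log_8(108) = 2.2516. This is Case 1 of the Master Theorem (c < log_b(a), work dominated by leaves), giving O(n^(log_8 108)).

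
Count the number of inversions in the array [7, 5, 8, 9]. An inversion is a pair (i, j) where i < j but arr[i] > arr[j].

Finding inversions in [7, 5, 8, 9]:

(0, 1): arr[0]=7 > arr[1]=5

Total inversions: 1

The array has 1 inversion(s): (0,1). Each pair (i,j) satisfies i < j and arr[i] > arr[j].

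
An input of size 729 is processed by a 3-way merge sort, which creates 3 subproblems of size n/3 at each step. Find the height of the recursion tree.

For divide and conquer with division factor 3:

Problem sizes at each level:
Level 0: 729
Level 1: 243
Level 2: 81
Level 3: 27
Level 4: 9
Level 5: 3
Level 6: 1

The root is level 0 and the size-1 base case is level 6 (the tree spans levels 0 through 6, i.e. 7 levels counting the root), so the depth is the number of divisions: log_3(729) = 6

The recursion tree depth is log_3(729) = 6. At each level, the problem size is divided by 3, so it takes 6 divisions to reduce to a base case of size 1. The algorithm makes 3 recursive calls at each level.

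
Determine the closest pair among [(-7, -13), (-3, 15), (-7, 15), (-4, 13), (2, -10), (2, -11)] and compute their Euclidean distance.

Computing all pairwise distances among 6 points:

d((-7, -13), (-3, 15)) = 28.2843
d((-7, -13), (-7, 15)) = 28.0
d((-7, -13), (-4, 13)) = 26.1725
d((-7, -13), (2, -10)) = 9.4868
d((-7, -13), (2, -11)) = 9.2195
d((-3, 15), (-7, 15)) = 4.0
d((-3, 15), (-4, 13)) = 2.2361
d((-3, 15), (2, -10)) = 25.4951
d((-3, 15), (2, -11)) = 26.4764
d((-7, 15), (-4, 13)) = 3.6056
d((-7, 15), (2, -10)) = 26.5707
d((-7, 15), (2, -11)) = 27.5136
d((-4, 13), (2, -10)) = 23.7697
d((-4, 13), (2, -11)) = 24.7386
d((2, -10), (2, -11)) = 1.0 <-- minimum

Closest pair: (2, -10) and (2, -11) with distance 1.0

The closest pair is (2, -10) and (2, -11) with Euclidean distance 1.0. For 6 points, brute-force pairwise comparison is shown above. For large n, the divide-and-conquer algorithm (sort by x, recurse on halves, check the dividing strip) achieves O(n log n).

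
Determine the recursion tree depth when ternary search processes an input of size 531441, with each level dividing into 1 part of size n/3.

For divide and conquer with division factor 3:

Problem sizes at each level:
Level 0: 531441
Level 1: 177147
Level 2: 59049
Level 3: 19683
Level 4: 6561
Level 5: 2187
Level 6: 729
Level 7: 243
Level 8: 81
Level 9: 27
Level 10: 9
Level 11: 3
Level 12: 1

The root is level 0 and the size-1 base case is level 12 (the tree spans levels 0 through 12, i.e. 13 levels counting the root), so the depth is the number of divisions: log_3(531441) = 12

The recursion tree depth is log_3(531441) = 12. At each level, the problem size is divided by 3, so it takes 12 divisions to reduce to a base case of size 1. The algorithm makes 1 recursive call at each level.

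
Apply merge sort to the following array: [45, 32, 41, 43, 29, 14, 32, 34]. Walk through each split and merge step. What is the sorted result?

Merge sort trace:

Split: [45, 32, 41, 43, 29, 14, 32, 34] -> [45, 32, 41, 43] and [29, 14, 32, 34]
  Split: [45, 32, 41, 43] -> [45, 32] and [41, 43]
    Split: [45, 32] -> [45] and [32]
    Merge: [45] + [32] -> [32, 45]
    Split: [41, 43] -> [41] and [43]
    Merge: [41] + [43] -> [41, 43]
  Merge: [32, 45] + [41, 43] -> [32, 41, 43, 45]
  Split: [29, 14, 32, 34] -> [29, 14] and [32, 34]
    Split: [29, 14] -> [29] and [14]
    Merge: [29] + [14] -> [14, 29]
    Split: [32, 34] -> [32] and [34]
    Merge: [32] + [34] -> [32, 34]
  Merge: [14, 29] + [32, 34] -> [14, 29, 32, 34]
Merge: [32, 41, 43, 45] + [14, 29, 32, 34] -> [14, 29, 32, 32, 34, 41, 43, 45]

Final sorted array: [14, 29, 32, 32, 34, 41, 43, 45]

The merge sort proceeds by recursively splitting the array and merging sorted halves.
After all merges, the sorted array is [14, 29, 32, 32, 34, 41, 43, 45].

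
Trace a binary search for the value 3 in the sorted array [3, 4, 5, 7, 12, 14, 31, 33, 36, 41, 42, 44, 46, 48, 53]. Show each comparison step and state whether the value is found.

Binary search for 3 in [3, 4, 5, 7, 12, 14, 31, 33, 36, 41, 42, 44, 46, 48, 53]:

lo=0, hi=14, mid=7, arr[mid]=33 -> 33 > 3, search left half
lo=0, hi=6, mid=3, arr[mid]=7 -> 7 > 3, search left half
lo=0, hi=2, mid=1, arr[mid]=4 -> 4 > 3, search left half
lo=0, hi=0, mid=0, arr[mid]=3 -> Found target at index 0!

Binary search finds 3 at index 0 after 4 comparisons. The search repeatedly halves the search space by comparing with the middle element.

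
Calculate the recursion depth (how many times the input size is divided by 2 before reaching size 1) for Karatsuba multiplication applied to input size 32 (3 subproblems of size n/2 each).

For divide and conquer with division factor 2:

Problem sizes at each level:
Level 0: 32
Level 1: 16
Level 2: 8
Level 3: 4
Level 4: 2
Level 5: 1

The root is level 0 and the size-1 base case is level 5 (the tree spans levels 0 through 5, i.e. 6 levels counting the root), so the depth is the number of divisions: log_2(32) = 5

The recursion tree depth is log_2(32) = 5. At each level, the problem size is divided by 2, so it takes 5 divisions to reduce to a base case of size 1. The algorithm makes 3 recursive calls at each level.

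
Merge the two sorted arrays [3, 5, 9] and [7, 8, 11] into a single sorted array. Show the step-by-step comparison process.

Merging process:

Compare 3 vs 7: take 3 from left. Merged: [3]
Compare 5 vs 7: take 5 from left. Merged: [3, 5]
Compare 9 vs 7: take 7 from right. Merged: [3, 5, 7]
Compare 9 vs 8: take 8 from right. Merged: [3, 5, 7, 8]
Compare 9 vs 11: take 9 from left. Merged: [3, 5, 7, 8, 9]
Append remaining from right: [11]. Merged: [3, 5, 7, 8, 9, 11]

Final merged array: [3, 5, 7, 8, 9, 11]
Total comparisons: 5

The merged array is [3, 5, 7, 8, 9, 11], requiring 5 comparisons. The merge step runs in O(n) time where n is the total number of elements.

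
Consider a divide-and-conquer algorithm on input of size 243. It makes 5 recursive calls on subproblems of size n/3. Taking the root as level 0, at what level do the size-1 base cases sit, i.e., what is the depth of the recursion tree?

For divide and conquer with division factor 3:

Problem sizes at each level:
Level 0: 243
Level 1: 81
Level 2: 27
Level 3: 9
Level 4: 3
Level 5: 1

The root is level 0 and the size-1 base case is level 5 (the tree spans levels 0 through 5, i.e. 6 levels counting the root), so the depth is the number of divisions: log_3(243) = 5

The recursion tree depth is log_3(243) = 5. At each level, the problem size is divided by 3, so it takes 5 divisions to reduce to a base case of size 1. The algorithm makes 5 recursive calls at each level.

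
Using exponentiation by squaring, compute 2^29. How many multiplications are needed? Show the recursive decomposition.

Computing 2^29 by squaring (build up from 2^1; each line after the first costs one multiplication):

2^1 = 2
2^2 = (2^1)^2 = 2^2 = 4
2^3 = 2 * 2^2 = 2 * 4 = 8
2^6 = (2^3)^2 = 8^2 = 64
2^7 = 2 * 2^6 = 2 * 64 = 128
2^14 = (2^7)^2 = 128^2 = 16384
2^28 = (2^14)^2 = 16384^2 = 268435456
2^29 = 2 * 2^28 = 2 * 268435456 = 536870912

Result: 536870912
Multiplications needed: 7 (7 lines after 2^1)

2^29 = 536870912. Using exponentiation by squaring, this requires 7 multiplications. The key idea: if the exponent is even, square the half-power; if odd, multiply by the base once.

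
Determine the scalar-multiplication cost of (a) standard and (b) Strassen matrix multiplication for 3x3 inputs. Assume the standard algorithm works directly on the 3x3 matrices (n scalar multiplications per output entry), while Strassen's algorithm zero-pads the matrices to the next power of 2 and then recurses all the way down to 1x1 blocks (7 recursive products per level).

Matrix multiplication for 3x3 matrices:

Strassen's algorithm requires power-of-2 dimensions. Pad 3x3 to 4x4 (next power of 2).

Standard algorithm: 3^3 = 27 multiplications
Strassen's algorithm: 7^(log2(4)) = 7^2 = 49 multiplications
Difference: 27 - 49 = -22 (Strassen uses MORE here due to padding overhead — for small or just-over-power-of-2 n, padding can outweigh the per-level savings)

Standard: 27 multiplications (3^3). Strassen: 49 multiplications (7^2, after padding to 4x4). Strassen reduces 8 recursive multiplications to 7 at each level.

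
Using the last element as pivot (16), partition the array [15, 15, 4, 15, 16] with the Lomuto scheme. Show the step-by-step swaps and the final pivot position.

Lomuto partition with pivot = 16:

Initial array: [15, 15, 4, 15, 16]

arr[0]=15 <= 16: swap with position 0, array becomes [15, 15, 4, 15, 16]
arr[1]=15 <= 16: swap with position 1, array becomes [15, 15, 4, 15, 16]
arr[2]=4 <= 16: swap with position 2, array becomes [15, 15, 4, 15, 16]
arr[3]=15 <= 16: swap with position 3, array becomes [15, 15, 4, 15, 16]

Place pivot at position 4: [15, 15, 4, 15, 16]
Pivot position: 4

After partitioning with pivot 16, the array becomes [15, 15, 4, 15, 16]. The pivot is placed at index 4. All elements to the left of the pivot are <= 16, and all elements to the right are > 16.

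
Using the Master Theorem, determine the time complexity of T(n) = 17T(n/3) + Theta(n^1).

Master Theorem for T(n) = 17T(n/3) + O(n^1):

a = 17, b = 3, c = 1
log_b(a) = log_3(17) = 2.5789

Case 1: c = 1 < log_3(17) = 2.5789
T(n) = O(n^(log_3 17))

For T(n) = 17T(n/3) + O(n^1): log_3(17) = 2.5789. This is Case 1 of the Master Theorem (c < log_b(a), work dominated by leaves), giving O(n^(log_3 17)).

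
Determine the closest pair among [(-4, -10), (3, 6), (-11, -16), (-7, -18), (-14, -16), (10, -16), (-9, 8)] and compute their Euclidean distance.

Computing all pairwise distances among 7 points:

d((-4, -10), (3, 6)) = 17.4642
d((-4, -10), (-11, -16)) = 9.2195
d((-4, -10), (-7, -18)) = 8.544
d((-4, -10), (-14, -16)) = 11.6619
d((-4, -10), (10, -16)) = 15.2315
d((-4, -10), (-9, 8)) = 18.6815
d((3, 6), (-11, -16)) = 26.0768
d((3, 6), (-7, -18)) = 26.0
d((3, 6), (-14, -16)) = 27.8029
d((3, 6), (10, -16)) = 23.0868
d((3, 6), (-9, 8)) = 12.1655
d((-11, -16), (-7, -18)) = 4.4721
d((-11, -16), (-14, -16)) = 3.0 <-- minimum
d((-11, -16), (10, -16)) = 21.0
d((-11, -16), (-9, 8)) = 24.0832
d((-7, -18), (-14, -16)) = 7.2801
d((-7, -18), (10, -16)) = 17.1172
d((-7, -18), (-9, 8)) = 26.0768
d((-14, -16), (10, -16)) = 24.0
d((-14, -16), (-9, 8)) = 24.5153
d((10, -16), (-9, 8)) = 30.6105

Closest pair: (-11, -16) and (-14, -16) with distance 3.0

The closest pair is (-11, -16) and (-14, -16) with Euclidean distance 3.0. For 7 points, brute-force pairwise comparison is shown above. For large n, the divide-and-conquer algorithm (sort by x, recurse on halves, check the dividing strip) achieves O(n log n).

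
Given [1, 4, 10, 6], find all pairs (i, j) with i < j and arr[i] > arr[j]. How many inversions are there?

Finding inversions in [1, 4, 10, 6]:

(2, 3): arr[2]=10 > arr[3]=6

Total inversions: 1

The array has 1 inversion(s): (2,3). Each pair (i,j) satisfies i < j and arr[i] > arr[j].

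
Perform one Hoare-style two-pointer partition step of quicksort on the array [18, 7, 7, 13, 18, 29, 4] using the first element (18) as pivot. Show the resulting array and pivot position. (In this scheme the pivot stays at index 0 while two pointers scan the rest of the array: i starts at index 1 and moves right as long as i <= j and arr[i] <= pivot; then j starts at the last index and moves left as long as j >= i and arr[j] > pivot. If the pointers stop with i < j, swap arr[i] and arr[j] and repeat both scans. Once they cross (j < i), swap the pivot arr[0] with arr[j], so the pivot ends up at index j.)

Hoare-style two-pointer partition with pivot = 18:

Initial array: [18, 7, 7, 13, 18, 29, 4]

Pointers start at i = 1, j = 6.
i stops at index 5 (arr[5]=29 > 18), j stops at index 6 (arr[6]=4 <= 18): swap arr[5] and arr[6], array becomes [18, 7, 7, 13, 18, 4, 29]
i ends at 6, j ends at 5: the pointers have crossed (j < i), so scanning stops.

Swap pivot arr[0] with arr[5] to place pivot at position 5: [4, 7, 7, 13, 18, 18, 29]
Pivot position: 5

After partitioning with pivot 18, the array becomes [4, 7, 7, 13, 18, 18, 29]. The pivot is placed at index 5. All elements to the left of the pivot are <= 18, and all elements to the right are > 18.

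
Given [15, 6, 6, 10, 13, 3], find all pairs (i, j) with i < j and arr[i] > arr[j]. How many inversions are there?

Finding inversions in [15, 6, 6, 10, 13, 3]:

(0, 1): arr[0]=15 > arr[1]=6
(0, 2): arr[0]=15 > arr[2]=6
(0, 3): arr[0]=15 > arr[3]=10
(0, 4): arr[0]=15 > arr[4]=13
(0, 5): arr[0]=15 > arr[5]=3
(1, 5): arr[1]=6 > arr[5]=3
(2, 5): arr[2]=6 > arr[5]=3
(3, 5): arr[3]=10 > arr[5]=3
(4, 5): arr[4]=13 > arr[5]=3

Total inversions: 9

The array has 9 inversion(s): (0,1), (0,2), (0,3), (0,4), (0,5), (1,5), (2,5), (3,5), (4,5). Each pair (i,j) satisfies i < j and arr[i] > arr[j].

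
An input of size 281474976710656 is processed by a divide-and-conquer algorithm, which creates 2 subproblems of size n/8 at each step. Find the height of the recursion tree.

For divide and conquer with division factor 8:

Problem sizes at each level:
Level 0: 281474976710656
Level 1: 35184372088832
Level 2: 4398046511104
Level 3: 549755813888
Level 4: 68719476736
Level 5: 8589934592
Level 6: 1073741824
Level 7: 134217728
Level 8: 16777216
Level 9: 2097152
Level 10: 262144
Level 11: 32768
Level 12: 4096
Level 13: 512
Level 14: 64
Level 15: 8
Level 16: 1

The root is level 0 and the size-1 base case is level 16 (the tree spans levels 0 through 16, i.e. 17 levels counting the root), so the depth is the number of divisions: log_8(281474976710656) = 16

The recursion tree depth is log_8(281474976710656) = 16. At each level, the problem size is divided by 8, so it takes 16 divisions to reduce to a base case of size 1. The algorithm makes 2 recursive calls at each level.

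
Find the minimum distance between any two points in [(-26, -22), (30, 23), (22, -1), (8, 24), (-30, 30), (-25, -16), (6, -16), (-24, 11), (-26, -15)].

Computing all pairwise distances among 9 points:

d((-26, -22), (30, 23)) = 71.8401
d((-26, -22), (22, -1)) = 52.3927
d((-26, -22), (8, 24)) = 57.2014
d((-26, -22), (-30, 30)) = 52.1536
d((-26, -22), (-25, -16)) = 6.0828
d((-26, -22), (6, -16)) = 32.5576
d((-26, -22), (-24, 11)) = 33.0606
d((-26, -22), (-26, -15)) = 7.0
d((30, 23), (22, -1)) = 25.2982
d((30, 23), (8, 24)) = 22.0227
d((30, 23), (-30, 30)) = 60.407
d((30, 23), (-25, -16)) = 67.424
d((30, 23), (6, -16)) = 45.793
d((30, 23), (-24, 11)) = 55.3173
d((30, 23), (-26, -15)) = 67.6757
d((22, -1), (8, 24)) = 28.6531
d((22, -1), (-30, 30)) = 60.5392
d((22, -1), (-25, -16)) = 49.3356
d((22, -1), (6, -16)) = 21.9317
d((22, -1), (-24, 11)) = 47.5395
d((22, -1), (-26, -15)) = 50.0
d((8, 24), (-30, 30)) = 38.4708
d((8, 24), (-25, -16)) = 51.8556
d((8, 24), (6, -16)) = 40.05
d((8, 24), (-24, 11)) = 34.5398
d((8, 24), (-26, -15)) = 51.7397
d((-30, 30), (-25, -16)) = 46.2709
d((-30, 30), (6, -16)) = 58.4123
d((-30, 30), (-24, 11)) = 19.9249
d((-30, 30), (-26, -15)) = 45.1774
d((-25, -16), (6, -16)) = 31.0
d((-25, -16), (-24, 11)) = 27.0185
d((-25, -16), (-26, -15)) = 1.4142 <-- minimum
d((6, -16), (-24, 11)) = 40.3609
d((6, -16), (-26, -15)) = 32.0156
d((-24, 11), (-26, -15)) = 26.0768

Closest pair: (-25, -16) and (-26, -15) with distance 1.4142

The closest pair is (-25, -16) and (-26, -15) with Euclidean distance 1.4142. For 9 points, brute-force pairwise comparison is shown above. For large n, the divide-and-conquer algorithm (sort by x, recurse on halves, check the dividing strip) achieves O(n log n).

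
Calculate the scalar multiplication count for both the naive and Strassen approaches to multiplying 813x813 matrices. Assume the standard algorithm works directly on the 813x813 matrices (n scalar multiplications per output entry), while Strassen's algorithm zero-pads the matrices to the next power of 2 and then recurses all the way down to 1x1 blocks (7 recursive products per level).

Matrix multiplication for 813x813 matrices:

Strassen's algorithm requires power-of-2 dimensions. Pad 813x813 to 1024x1024 (next power of 2).

Standard algorithm: 813^3 = 537367797 multiplications
Strassen's algorithm: 7^(log2(1024)) = 7^10 = 282475249 multiplications
Savings: 537367797 - 282475249 = 254892548 multiplications

Standard: 537367797 multiplications (813^3). Strassen: 282475249 multiplications (7^10, after padding to 1024x1024). Strassen reduces 8 recursive multiplications to 7 at each level.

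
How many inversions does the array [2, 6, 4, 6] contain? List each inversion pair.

Finding inversions in [2, 6, 4, 6]:

(1, 2): arr[1]=6 > arr[2]=4

Total inversions: 1

The array has 1 inversion(s): (1,2). Each pair (i,j) satisfies i < j and arr[i] > arr[j].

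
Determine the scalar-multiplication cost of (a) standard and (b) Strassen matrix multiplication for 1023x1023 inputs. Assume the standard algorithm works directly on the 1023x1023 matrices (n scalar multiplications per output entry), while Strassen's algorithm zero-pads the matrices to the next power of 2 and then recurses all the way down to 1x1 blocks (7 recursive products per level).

Matrix multiplication for 1023x1023 matrices:

Strassen's algorithm requires power-of-2 dimensions. Pad 1023x1023 to 1024x1024 (next power of 2).

Standard algorithm: 1023^3 = 1070599167 multiplications
Strassen's algorithm: 7^(log2(1024)) = 7^10 = 282475249 multiplications
Savings: 1070599167 - 282475249 = 788123918 multiplications

Standard: 1070599167 multiplications (1023^3). Strassen: 282475249 multiplications (7^10, after padding to 1024x1024). Strassen reduces 8 recursive multiplications to 7 at each level.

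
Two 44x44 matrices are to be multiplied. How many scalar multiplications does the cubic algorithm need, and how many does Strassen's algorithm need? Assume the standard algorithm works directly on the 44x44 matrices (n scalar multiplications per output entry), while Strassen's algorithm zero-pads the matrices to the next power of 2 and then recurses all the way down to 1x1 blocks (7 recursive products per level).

Matrix multiplication for 44x44 matrices:

Strassen's algorithm requires power-of-2 dimensions. Pad 44x44 to 64x64 (next power of 2).

Standard algorithm: 44^3 = 85184 multiplications
Strassen's algorithm: 7^(log2(64)) = 7^6 = 117649 multiplications
Difference: 85184 - 117649 = -32465 (Strassen uses MORE here due to padding overhead — for small or just-over-power-of-2 n, padding can outweigh the per-level savings)

Standard: 85184 multiplications (44^3). Strassen: 117649 multiplications (7^6, after padding to 64x64). Strassen reduces 8 recursive multiplications to 7 at each level.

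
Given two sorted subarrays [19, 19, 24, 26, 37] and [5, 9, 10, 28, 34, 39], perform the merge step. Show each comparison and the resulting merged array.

Merging process:

Compare 19 vs 5: take 5 from right. Merged: [5]
Compare 19 vs 9: take 9 from right. Merged: [5, 9]
Compare 19 vs 10: take 10 from right. Merged: [5, 9, 10]
Compare 19 vs 28: take 19 from left. Merged: [5, 9, 10, 19]
Compare 19 vs 28: take 19 from left. Merged: [5, 9, 10, 19, 19]
Compare 24 vs 28: take 24 from left. Merged: [5, 9, 10, 19, 19, 24]
Compare 26 vs 28: take 26 from left. Merged: [5, 9, 10, 19, 19, 24, 26]
Compare 37 vs 28: take 28 from right. Merged: [5, 9, 10, 19, 19, 24, 26, 28]
Compare 37 vs 34: take 34 from right. Merged: [5, 9, 10, 19, 19, 24, 26, 28, 34]
Compare 37 vs 39: take 37 from left. Merged: [5, 9, 10, 19, 19, 24, 26, 28, 34, 37]
Append remaining from right: [39]. Merged: [5, 9, 10, 19, 19, 24, 26, 28, 34, 37, 39]

Final merged array: [5, 9, 10, 19, 19, 24, 26, 28, 34, 37, 39]
Total comparisons: 10

The merged array is [5, 9, 10, 19, 19, 24, 26, 28, 34, 37, 39], requiring 10 comparisons. The merge step runs in O(n) time where n is the total number of elements.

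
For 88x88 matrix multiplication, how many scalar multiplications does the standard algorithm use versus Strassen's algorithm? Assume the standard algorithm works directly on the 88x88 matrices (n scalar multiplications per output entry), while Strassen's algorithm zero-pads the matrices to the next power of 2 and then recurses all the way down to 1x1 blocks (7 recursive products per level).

Matrix multiplication for 88x88 matrices:

Strassen's algorithm requires power-of-2 dimensions. Pad 88x88 to 128x128 (next power of 2).

Standard algorithm: 88^3 = 681472 multiplications
Strassen's algorithm: 7^(log2(128)) = 7^7 = 823543 multiplications
Difference: 681472 - 823543 = -142071 (Strassen uses MORE here due to padding overhead — for small or just-over-power-of-2 n, padding can outweigh the per-level savings)

Standard: 681472 multiplications (88^3). Strassen: 823543 multiplications (7^7, after padding to 128x128). Strassen reduces 8 recursive multiplications to 7 at each level.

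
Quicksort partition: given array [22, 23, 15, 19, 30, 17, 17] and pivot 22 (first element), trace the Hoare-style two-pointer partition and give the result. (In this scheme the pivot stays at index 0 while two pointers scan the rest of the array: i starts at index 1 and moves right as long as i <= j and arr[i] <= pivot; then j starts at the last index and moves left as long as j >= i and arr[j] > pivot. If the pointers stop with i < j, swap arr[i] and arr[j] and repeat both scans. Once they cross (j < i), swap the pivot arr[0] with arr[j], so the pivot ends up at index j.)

Hoare-style two-pointer partition with pivot = 22:

Initial array: [22, 23, 15, 19, 30, 17, 17]

Pointers start at i = 1, j = 6.
i stops at index 1 (arr[1]=23 > 22), j stops at index 6 (arr[6]=17 <= 22): swap arr[1] and arr[6], array becomes [22, 17, 15, 19, 30, 17, 23]
i stops at index 4 (arr[4]=30 > 22), j stops at index 5 (arr[5]=17 <= 22): swap arr[4] and arr[5], array becomes [22, 17, 15, 19, 17, 30, 23]
i ends at 5, j ends at 4: the pointers have crossed (j < i), so scanning stops.

Swap pivot arr[0] with arr[4] to place pivot at position 4: [17, 17, 15, 19, 22, 30, 23]
Pivot position: 4

After partitioning with pivot 22, the array becomes [17, 17, 15, 19, 22, 30, 23]. The pivot is placed at index 4. All elements to the left of the pivot are <= 22, and all elements to the right are > 22.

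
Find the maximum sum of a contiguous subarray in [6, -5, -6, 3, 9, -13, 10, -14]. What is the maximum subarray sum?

Using Kadane's algorithm on [6, -5, -6, 3, 9, -13, 10, -14]:

Scanning through the array:
Position 1 (value -5): max_ending_here = 1, max_so_far = 6
Position 2 (value -6): max_ending_here = -5, max_so_far = 6
Position 3 (value 3): max_ending_here = 3, max_so_far = 6
Position 4 (value 9): max_ending_here = 12, max_so_far = 12
Position 5 (value -13): max_ending_here = -1, max_so_far = 12
Position 6 (value 10): max_ending_here = 10, max_so_far = 12
Position 7 (value -14): max_ending_here = -4, max_so_far = 12

Maximum subarray: [3, 9]
Maximum sum: 12

The maximum subarray is [3, 9] with sum 12. This subarray runs from index 3 to index 4.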